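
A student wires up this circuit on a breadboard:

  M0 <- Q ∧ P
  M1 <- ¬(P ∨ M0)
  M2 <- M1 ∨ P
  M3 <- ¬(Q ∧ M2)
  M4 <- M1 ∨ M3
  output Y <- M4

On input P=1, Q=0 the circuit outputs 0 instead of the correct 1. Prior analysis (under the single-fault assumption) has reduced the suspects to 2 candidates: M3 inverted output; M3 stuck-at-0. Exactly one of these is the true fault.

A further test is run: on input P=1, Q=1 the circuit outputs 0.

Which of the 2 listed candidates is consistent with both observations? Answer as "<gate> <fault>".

M3 stuck-at-0

Evaluate each candidate on input P=1, Q=1:
  M3 inverted output: M0=1, M1=0, M2=1, M3=1 [inverted output], M4=1 → 1 — eliminated
  M3 stuck-at-0: M0=1, M1=0, M2=1, M3=0 [stuck-at-0], M4=0 → 0 — matches
Only M3 stuck-at-0 reproduces the observed 0.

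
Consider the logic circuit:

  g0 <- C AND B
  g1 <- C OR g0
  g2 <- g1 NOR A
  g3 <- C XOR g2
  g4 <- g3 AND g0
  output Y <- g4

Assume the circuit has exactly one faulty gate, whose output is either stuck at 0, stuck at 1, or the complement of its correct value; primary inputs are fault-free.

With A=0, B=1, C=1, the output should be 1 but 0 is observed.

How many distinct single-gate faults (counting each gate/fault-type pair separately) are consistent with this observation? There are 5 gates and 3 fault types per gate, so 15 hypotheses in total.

10

Fault-free: g0=1, g1=1, g2=0, g3=1, g4=1 → 1. Observed 0.
  g0: stuck-at-0, inverted output ✓; others ✗
  g1: stuck-at-0, inverted output ✓; others ✗
  g2: stuck-at-1, inverted output ✓; others ✗
  g3: stuck-at-0, inverted output ✓; others ✗
  g4: stuck-at-0, inverted output ✓; others ✗
Consistent faults: {g0 stuck-at-0, g0 inverted output, g1 stuck-at-0, g1 inverted output, g2 stuck-at-1, g2 inverted output, g3 stuck-at-0, g3 inverted output, g4 stuck-at-0, g4 inverted output} — 10 in all.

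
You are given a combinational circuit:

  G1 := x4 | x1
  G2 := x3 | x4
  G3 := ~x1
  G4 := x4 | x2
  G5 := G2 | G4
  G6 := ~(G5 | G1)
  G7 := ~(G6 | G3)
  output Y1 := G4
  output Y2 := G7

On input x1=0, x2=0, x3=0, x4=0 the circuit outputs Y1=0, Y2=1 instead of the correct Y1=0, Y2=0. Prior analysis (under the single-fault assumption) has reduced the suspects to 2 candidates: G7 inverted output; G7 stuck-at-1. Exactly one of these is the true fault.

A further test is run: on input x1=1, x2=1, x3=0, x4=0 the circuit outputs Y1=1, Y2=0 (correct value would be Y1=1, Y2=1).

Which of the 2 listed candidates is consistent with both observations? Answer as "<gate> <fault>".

G7 inverted output

Evaluate each candidate on input x1=1, x2=1, x3=0, x4=0:
  G7 inverted output: G1=1, G2=0, G3=0, G4=1, G5=1, G6=0, G7=0 [inverted output] → Y1=1, Y2=0 — matches
  G7 stuck-at-1: G1=1, G2=0, G3=0, G4=1, G5=1, G6=0, G7=1 [stuck-at-1] → Y1=1, Y2=1 — eliminated
Only G7 inverted output reproduces the observed Y1=1, Y2=0.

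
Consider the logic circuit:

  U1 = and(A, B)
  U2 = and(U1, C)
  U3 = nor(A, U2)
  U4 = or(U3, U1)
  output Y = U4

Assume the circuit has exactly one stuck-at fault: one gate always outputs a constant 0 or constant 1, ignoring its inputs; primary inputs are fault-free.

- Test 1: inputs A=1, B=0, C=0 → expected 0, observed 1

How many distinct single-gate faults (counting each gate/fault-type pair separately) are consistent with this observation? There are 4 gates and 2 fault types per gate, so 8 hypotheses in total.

3

Fault-free: U1=0, U2=0, U3=0, U4=0 → 0. Observed 1.
  U1 stuck-at-0: output 0 ✗
  U1 stuck-at-1: output 1 ✓
  U2 stuck-at-0: output 0 ✗
  U2 stuck-at-1: output 0 ✗
  U3 stuck-at-0: output 0 ✗
  U3 stuck-at-1: output 1 ✓
  U4 stuck-at-0: output 0 ✗
  U4 stuck-at-1: output 1 ✓
Consistent faults: {U1 stuck-at-1, U3 stuck-at-1, U4 stuck-at-1} — 3 in all.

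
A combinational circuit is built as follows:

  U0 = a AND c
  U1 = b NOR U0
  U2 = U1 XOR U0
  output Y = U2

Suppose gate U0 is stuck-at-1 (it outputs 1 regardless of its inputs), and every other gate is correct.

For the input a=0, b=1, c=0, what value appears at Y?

Propagate with U0 forced: U0=1 [stuck-at-1], U1=0, U2=1.
So Y = 1. (Without the fault it would be 0.)

1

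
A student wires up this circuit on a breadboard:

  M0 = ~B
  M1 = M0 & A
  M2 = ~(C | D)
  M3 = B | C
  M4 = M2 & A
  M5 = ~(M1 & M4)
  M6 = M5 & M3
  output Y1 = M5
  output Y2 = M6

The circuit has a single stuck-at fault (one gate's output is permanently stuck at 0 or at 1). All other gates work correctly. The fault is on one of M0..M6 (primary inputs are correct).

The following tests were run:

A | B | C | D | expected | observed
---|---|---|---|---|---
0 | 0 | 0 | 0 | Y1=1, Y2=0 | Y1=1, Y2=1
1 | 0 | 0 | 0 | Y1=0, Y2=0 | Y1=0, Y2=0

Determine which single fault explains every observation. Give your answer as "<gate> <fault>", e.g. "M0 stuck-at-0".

M3 stuck-at-1

Fault-free values for test 1 (A=0, B=0, C=0, D=0): M0=1, M1=0, M2=1, M3=0, M4=0, M5=1, M6=0, giving Y1=1, Y2=0. Observed Y1=1, Y2=1.
Test 1: faults giving observed Y1=1, Y2=1 are {M3 stuck-at-1, M6 stuck-at-1}.
Test 2 (A=1, B=0, C=0, D=0): fault-free M0=1, M1=1, M2=1, M3=0, M4=1, M5=0, M6=0 → Y1=0, Y2=0; observed Y1=0, Y2=0. Eliminates M6 stuck-at-1.
Only M3 stuck-at-1 is consistent with every test.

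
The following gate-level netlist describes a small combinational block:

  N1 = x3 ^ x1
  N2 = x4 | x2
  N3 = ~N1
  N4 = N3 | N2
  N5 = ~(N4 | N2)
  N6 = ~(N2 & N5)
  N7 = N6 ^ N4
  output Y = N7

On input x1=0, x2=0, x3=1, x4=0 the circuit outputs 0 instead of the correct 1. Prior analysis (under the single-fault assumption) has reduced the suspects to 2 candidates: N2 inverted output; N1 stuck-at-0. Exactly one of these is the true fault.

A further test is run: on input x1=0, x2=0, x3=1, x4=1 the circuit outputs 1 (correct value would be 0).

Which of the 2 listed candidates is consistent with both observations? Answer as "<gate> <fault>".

Evaluate each candidate on input x1=0, x2=0, x3=1, x4=1:
  N2 inverted output: N1=1, N2=0 [inverted output], N3=0, N4=0, N5=1, N6=1, N7=1 → 1 — matches
  N1 stuck-at-0: N1=0 [stuck-at-0], N2=1, N3=1, N4=1, N5=0, N6=1, N7=0 → 0 — eliminated
Only N2 inverted output reproduces the observed 1.

N2 inverted output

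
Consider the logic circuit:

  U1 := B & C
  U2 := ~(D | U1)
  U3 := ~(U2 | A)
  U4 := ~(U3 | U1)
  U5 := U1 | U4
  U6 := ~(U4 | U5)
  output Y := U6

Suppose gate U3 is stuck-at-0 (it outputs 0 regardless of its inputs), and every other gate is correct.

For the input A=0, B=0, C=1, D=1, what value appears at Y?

Propagate with U3 forced: U1=0, U2=0, U3=0 [stuck-at-0], U4=1, U5=1, U6=0.
So Y = 0. (Without the fault it would be 1.)

0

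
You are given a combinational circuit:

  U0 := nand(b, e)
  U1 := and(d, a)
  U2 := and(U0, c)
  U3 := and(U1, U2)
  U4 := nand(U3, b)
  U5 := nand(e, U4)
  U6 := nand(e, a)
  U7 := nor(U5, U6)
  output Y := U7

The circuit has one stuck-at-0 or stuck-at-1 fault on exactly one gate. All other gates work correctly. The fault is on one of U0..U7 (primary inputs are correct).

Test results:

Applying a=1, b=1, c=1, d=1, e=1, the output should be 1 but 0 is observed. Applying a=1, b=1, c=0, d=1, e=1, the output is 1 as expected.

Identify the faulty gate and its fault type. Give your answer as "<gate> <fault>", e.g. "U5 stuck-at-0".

Fault-free values for test 1 (a=1, b=1, c=1, d=1, e=1): U0=0, U1=1, U2=0, U3=0, U4=1, U5=0, U6=0, U7=1, giving Y=1. Observed 0.
Test 1: faults giving observed 0 are {U0 stuck-at-1, U2 stuck-at-1, U3 stuck-at-1, U4 stuck-at-0, U5 stuck-at-1, U6 stuck-at-1, U7 stuck-at-0}.
Test 2 (a=1, b=1, c=0, d=1, e=1): fault-free U0=0, U1=1, U2=0, U3=0, U4=1, U5=0, U6=0, U7=1 → 1; observed 1. Eliminates U2 stuck-at-1, U3 stuck-at-1, U4 stuck-at-0, U5 stuck-at-1, U6 stuck-at-1, U7 stuck-at-0.
Only U0 stuck-at-1 is consistent with every test.

U0 stuck-at-1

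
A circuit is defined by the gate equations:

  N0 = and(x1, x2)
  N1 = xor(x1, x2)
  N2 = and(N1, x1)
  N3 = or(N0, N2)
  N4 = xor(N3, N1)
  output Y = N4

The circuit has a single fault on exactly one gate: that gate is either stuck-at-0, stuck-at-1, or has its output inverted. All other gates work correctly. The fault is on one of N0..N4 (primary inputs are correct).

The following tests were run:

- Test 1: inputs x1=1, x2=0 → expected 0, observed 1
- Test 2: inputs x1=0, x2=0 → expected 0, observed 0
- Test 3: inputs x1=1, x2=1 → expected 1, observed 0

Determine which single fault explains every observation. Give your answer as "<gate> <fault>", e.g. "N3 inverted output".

Fault-free values for test 1 (x1=1, x2=0): N0=0, N1=1, N2=1, N3=1, N4=0, giving Y=0. Observed 1.
Test 1: faults giving observed 1 are {N2 stuck-at-0, N2 inverted output, N3 stuck-at-0, N3 inverted output, N4 stuck-at-1, N4 inverted output}.
Test 2 (x1=0, x2=0): fault-free N0=0, N1=0, N2=0, N3=0, N4=0 → 0; observed 0. Eliminates N2 inverted output, N3 inverted output, N4 stuck-at-1, N4 inverted output.
Test 3 (x1=1, x2=1): fault-free N0=1, N1=0, N2=0, N3=1, N4=1 → 1; observed 0. Eliminates N2 stuck-at-0.
Only N3 stuck-at-0 is consistent with every test.

N3 stuck-at-0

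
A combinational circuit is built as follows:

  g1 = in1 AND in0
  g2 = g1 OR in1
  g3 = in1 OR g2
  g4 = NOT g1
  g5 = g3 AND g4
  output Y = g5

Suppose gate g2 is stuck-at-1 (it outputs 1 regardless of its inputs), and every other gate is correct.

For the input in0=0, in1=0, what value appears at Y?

Propagate with g2 forced: g1=0, g2=1 [stuck-at-1], g3=1, g4=1, g5=1.
So Y = 1. (Without the fault it would be 0.)

1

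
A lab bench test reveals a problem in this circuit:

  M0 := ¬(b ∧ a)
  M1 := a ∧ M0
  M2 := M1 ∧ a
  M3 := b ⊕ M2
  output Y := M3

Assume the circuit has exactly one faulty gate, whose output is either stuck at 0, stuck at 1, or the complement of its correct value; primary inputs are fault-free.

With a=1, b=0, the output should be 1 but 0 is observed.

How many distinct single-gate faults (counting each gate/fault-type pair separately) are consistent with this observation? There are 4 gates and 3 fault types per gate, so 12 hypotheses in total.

8

Fault-free: M0=1, M1=1, M2=1, M3=1 → 1. Observed 0.
  M0 stuck-at-0: output 0 ✓
  M0 stuck-at-1: output 1 ✗
  M0 inverted output: output 0 ✓
  M1 stuck-at-0: output 0 ✓
  M1 stuck-at-1: output 1 ✗
  M1 inverted output: output 0 ✓
  M2 stuck-at-0: output 0 ✓
  M2 stuck-at-1: output 1 ✗
  M2 inverted output: output 0 ✓
  M3 stuck-at-0: output 0 ✓
  M3 stuck-at-1: output 1 ✗
  M3 inverted output: output 0 ✓
Consistent faults: {M0 stuck-at-0, M0 inverted output, M1 stuck-at-0, M1 inverted output, M2 stuck-at-0, M2 inverted output, M3 stuck-at-0, M3 inverted output} — 8 in all.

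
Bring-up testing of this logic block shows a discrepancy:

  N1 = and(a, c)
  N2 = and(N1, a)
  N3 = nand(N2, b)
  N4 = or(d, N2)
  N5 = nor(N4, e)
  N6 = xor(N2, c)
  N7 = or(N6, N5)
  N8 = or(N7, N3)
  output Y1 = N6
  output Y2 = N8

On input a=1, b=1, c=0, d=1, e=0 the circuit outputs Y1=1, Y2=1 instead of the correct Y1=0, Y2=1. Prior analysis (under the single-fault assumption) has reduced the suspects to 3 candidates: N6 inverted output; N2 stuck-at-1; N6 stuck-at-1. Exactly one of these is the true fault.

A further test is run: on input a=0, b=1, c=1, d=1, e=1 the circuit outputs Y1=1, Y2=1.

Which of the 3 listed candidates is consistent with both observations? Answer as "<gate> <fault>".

Evaluate each candidate on input a=0, b=1, c=1, d=1, e=1:
  N6 inverted output: N1=0, N2=0, N3=1, N4=1, N5=0, N6=0 [inverted output], N7=0, N8=1 → Y1=0, Y2=1 — eliminated
  N2 stuck-at-1: N1=0, N2=1 [stuck-at-1], N3=0, N4=1, N5=0, N6=0, N7=0, N8=0 → Y1=0, Y2=0 — eliminated
  N6 stuck-at-1: N1=0, N2=0, N3=1, N4=1, N5=0, N6=1 [stuck-at-1], N7=1, N8=1 → Y1=1, Y2=1 — matches
Only N6 stuck-at-1 reproduces the observed Y1=1, Y2=1.

N6 stuck-at-1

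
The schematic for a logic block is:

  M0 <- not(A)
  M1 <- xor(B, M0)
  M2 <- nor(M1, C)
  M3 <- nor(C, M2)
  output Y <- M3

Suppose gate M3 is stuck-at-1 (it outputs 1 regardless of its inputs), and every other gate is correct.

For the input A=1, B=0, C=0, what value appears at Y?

1

Propagate with M3 forced: M0=0, M1=0, M2=1, M3=1 [stuck-at-1].
So Y = 1. (Without the fault it would be 0.)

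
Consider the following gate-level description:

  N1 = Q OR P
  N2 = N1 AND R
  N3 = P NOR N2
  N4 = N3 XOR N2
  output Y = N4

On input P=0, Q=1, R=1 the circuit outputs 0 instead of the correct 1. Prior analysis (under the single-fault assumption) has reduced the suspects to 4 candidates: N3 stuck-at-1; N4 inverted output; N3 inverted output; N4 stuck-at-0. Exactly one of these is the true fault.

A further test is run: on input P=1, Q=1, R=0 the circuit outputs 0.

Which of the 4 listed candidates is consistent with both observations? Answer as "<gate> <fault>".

Evaluate each candidate on input P=1, Q=1, R=0:
  N3 stuck-at-1: N1=1, N2=0, N3=1 [stuck-at-1], N4=1 → 1 — eliminated
  N4 inverted output: N1=1, N2=0, N3=0, N4=1 [inverted output] → 1 — eliminated
  N3 inverted output: N1=1, N2=0, N3=1 [inverted output], N4=1 → 1 — eliminated
  N4 stuck-at-0: N1=1, N2=0, N3=0, N4=0 [stuck-at-0] → 0 — matches
Only N4 stuck-at-0 reproduces the observed 0.

N4 stuck-at-0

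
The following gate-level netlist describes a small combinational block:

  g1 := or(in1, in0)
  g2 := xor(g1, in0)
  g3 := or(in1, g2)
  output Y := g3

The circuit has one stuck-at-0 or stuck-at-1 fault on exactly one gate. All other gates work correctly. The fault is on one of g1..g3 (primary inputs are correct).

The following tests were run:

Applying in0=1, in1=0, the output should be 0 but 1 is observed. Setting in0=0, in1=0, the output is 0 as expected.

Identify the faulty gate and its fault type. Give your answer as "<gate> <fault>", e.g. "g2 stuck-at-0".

g1 stuck-at-0

Fault-free values for test 1 (in0=1, in1=0): g1=1, g2=0, g3=0, giving Y=0. Observed 1.
Test 1: faults giving observed 1 are {g1 stuck-at-0, g2 stuck-at-1, g3 stuck-at-1}.
Test 2 (in0=0, in1=0): fault-free g1=0, g2=0, g3=0 → 0; observed 0. Eliminates g2 stuck-at-1, g3 stuck-at-1.
Only g1 stuck-at-0 is consistent with every test.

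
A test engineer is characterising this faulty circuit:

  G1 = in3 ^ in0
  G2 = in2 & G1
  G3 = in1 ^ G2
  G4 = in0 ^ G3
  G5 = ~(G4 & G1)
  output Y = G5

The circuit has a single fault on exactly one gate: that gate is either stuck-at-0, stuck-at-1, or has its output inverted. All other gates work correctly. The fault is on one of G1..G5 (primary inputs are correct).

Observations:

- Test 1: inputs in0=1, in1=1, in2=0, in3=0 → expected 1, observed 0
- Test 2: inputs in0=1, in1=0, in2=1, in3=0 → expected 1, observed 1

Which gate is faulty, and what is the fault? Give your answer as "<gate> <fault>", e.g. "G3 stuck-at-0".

Fault-free values for test 1 (in0=1, in1=1, in2=0, in3=0): G1=1, G2=0, G3=1, G4=0, G5=1, giving Y=1. Observed 0.
Test 1: faults giving observed 0 are {G2 stuck-at-1, G2 inverted output, G3 stuck-at-0, G3 inverted output, G4 stuck-at-1, G4 inverted output, G5 stuck-at-0, G5 inverted output}.
Test 2 (in0=1, in1=0, in2=1, in3=0): fault-free G1=1, G2=1, G3=1, G4=0, G5=1 → 1; observed 1. Eliminates G2 inverted output, G3 stuck-at-0, G3 inverted output, G4 stuck-at-1, G4 inverted output, G5 stuck-at-0, G5 inverted output.
Only G2 stuck-at-1 is consistent with every test.

G2 stuck-at-1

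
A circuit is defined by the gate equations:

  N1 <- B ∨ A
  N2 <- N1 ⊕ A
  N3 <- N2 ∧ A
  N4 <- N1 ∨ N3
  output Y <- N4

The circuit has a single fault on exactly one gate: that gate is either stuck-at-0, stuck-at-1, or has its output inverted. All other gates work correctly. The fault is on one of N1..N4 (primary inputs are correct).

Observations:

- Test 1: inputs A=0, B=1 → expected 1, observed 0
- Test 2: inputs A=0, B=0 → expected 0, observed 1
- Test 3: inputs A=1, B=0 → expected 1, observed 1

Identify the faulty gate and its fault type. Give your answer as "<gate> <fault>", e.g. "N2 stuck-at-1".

Fault-free values for test 1 (A=0, B=1): N1=1, N2=1, N3=0, N4=1, giving Y=1. Observed 0.
Test 1: faults giving observed 0 are {N1 stuck-at-0, N1 inverted output, N4 stuck-at-0, N4 inverted output}.
Test 2 (A=0, B=0): fault-free N1=0, N2=0, N3=0, N4=0 → 0; observed 1. Eliminates N1 stuck-at-0, N4 stuck-at-0.
Test 3 (A=1, B=0): fault-free N1=1, N2=0, N3=0, N4=1 → 1; observed 1. Eliminates N4 inverted output.
Only N1 inverted output is consistent with every test.

N1 inverted output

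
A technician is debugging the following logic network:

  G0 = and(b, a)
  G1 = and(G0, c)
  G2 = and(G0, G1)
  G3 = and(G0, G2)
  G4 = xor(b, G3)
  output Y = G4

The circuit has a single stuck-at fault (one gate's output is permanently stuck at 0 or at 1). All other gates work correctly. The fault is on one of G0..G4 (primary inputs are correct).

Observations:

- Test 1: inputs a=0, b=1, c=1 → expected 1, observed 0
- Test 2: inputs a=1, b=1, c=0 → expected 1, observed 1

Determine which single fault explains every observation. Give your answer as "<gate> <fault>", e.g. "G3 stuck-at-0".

G0 stuck-at-1

Fault-free values for test 1 (a=0, b=1, c=1): G0=0, G1=0, G2=0, G3=0, G4=1, giving Y=1. Observed 0.
Test 1: faults giving observed 0 are {G0 stuck-at-1, G3 stuck-at-1, G4 stuck-at-0}.
Test 2 (a=1, b=1, c=0): fault-free G0=1, G1=0, G2=0, G3=0, G4=1 → 1; observed 1. Eliminates G3 stuck-at-1, G4 stuck-at-0.
Only G0 stuck-at-1 is consistent with every test.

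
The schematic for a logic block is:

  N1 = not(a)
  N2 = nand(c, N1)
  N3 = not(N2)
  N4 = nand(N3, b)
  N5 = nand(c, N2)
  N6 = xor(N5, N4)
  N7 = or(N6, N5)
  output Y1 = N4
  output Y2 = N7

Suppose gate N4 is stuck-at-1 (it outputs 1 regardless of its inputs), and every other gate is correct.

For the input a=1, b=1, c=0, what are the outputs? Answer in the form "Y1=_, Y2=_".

Y1=1, Y2=1

Propagate with N4 forced: N1=0, N2=1, N3=0, N4=1 [stuck-at-1], N5=1, N6=0, N7=1.
So the outputs are Y1=1, Y2=1. (Same as the fault-free value — the fault is masked on this input.)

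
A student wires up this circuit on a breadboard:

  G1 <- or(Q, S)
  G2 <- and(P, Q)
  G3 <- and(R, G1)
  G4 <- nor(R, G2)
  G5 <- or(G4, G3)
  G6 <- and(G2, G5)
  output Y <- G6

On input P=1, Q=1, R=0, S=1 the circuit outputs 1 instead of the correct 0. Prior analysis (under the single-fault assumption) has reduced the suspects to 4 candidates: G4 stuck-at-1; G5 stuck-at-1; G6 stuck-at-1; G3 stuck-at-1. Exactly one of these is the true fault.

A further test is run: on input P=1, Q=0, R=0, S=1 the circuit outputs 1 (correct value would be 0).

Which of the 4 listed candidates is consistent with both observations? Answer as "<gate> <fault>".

G6 stuck-at-1

Evaluate each candidate on input P=1, Q=0, R=0, S=1:
  G4 stuck-at-1: G1=1, G2=0, G3=0, G4=1 [stuck-at-1], G5=1, G6=0 → 0 — eliminated
  G5 stuck-at-1: G1=1, G2=0, G3=0, G4=1, G5=1 [stuck-at-1], G6=0 → 0 — eliminated
  G6 stuck-at-1: G1=1, G2=0, G3=0, G4=1, G5=1, G6=1 [stuck-at-1] → 1 — matches
  G3 stuck-at-1: G1=1, G2=0, G3=1 [stuck-at-1], G4=1, G5=1, G6=0 → 0 — eliminated
Only G6 stuck-at-1 reproduces the observed 1.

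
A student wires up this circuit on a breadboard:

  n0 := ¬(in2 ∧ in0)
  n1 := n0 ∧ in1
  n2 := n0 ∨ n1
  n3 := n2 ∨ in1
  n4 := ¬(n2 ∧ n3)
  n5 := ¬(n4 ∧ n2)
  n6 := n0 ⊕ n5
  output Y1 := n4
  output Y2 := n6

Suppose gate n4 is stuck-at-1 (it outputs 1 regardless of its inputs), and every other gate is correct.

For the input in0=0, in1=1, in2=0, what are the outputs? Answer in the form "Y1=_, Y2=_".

Y1=1, Y2=1

Propagate with n4 forced: n0=1, n1=1, n2=1, n3=1, n4=1 [stuck-at-1], n5=0, n6=1.
So the outputs are Y1=1, Y2=1. (Without the fault they would be Y1=0, Y2=0.)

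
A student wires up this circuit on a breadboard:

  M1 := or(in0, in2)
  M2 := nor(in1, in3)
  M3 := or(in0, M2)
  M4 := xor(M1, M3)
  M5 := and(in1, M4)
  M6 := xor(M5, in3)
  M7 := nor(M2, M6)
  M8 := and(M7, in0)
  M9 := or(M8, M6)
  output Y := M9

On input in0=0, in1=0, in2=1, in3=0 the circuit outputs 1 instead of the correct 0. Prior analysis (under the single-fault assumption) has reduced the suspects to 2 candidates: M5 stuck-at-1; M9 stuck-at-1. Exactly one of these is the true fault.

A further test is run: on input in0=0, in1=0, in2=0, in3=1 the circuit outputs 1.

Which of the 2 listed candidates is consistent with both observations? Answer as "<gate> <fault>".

M9 stuck-at-1

Evaluate each candidate on input in0=0, in1=0, in2=0, in3=1:
  M5 stuck-at-1: M1=0, M2=0, M3=0, M4=0, M5=1 [stuck-at-1], M6=0, M7=1, M8=0, M9=0 → 0 — eliminated
  M9 stuck-at-1: M1=0, M2=0, M3=0, M4=0, M5=0, M6=1, M7=0, M8=0, M9=1 [stuck-at-1] → 1 — matches
Only M9 stuck-at-1 reproduces the observed 1.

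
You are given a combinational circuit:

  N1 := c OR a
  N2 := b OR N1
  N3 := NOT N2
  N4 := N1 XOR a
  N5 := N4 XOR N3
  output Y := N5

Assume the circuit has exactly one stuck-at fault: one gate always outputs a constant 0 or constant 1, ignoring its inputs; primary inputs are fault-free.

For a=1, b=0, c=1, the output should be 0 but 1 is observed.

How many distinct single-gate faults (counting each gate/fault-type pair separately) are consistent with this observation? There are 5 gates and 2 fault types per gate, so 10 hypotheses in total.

4

Fault-free: N1=1, N2=1, N3=0, N4=0, N5=0 → 0. Observed 1.
  N1 stuck-at-0: output 0 ✗
  N1 stuck-at-1: output 0 ✗
  N2 stuck-at-0: output 1 ✓
  N2 stuck-at-1: output 0 ✗
  N3 stuck-at-0: output 0 ✗
  N3 stuck-at-1: output 1 ✓
  N4 stuck-at-0: output 0 ✗
  N4 stuck-at-1: output 1 ✓
  N5 stuck-at-0: output 0 ✗
  N5 stuck-at-1: output 1 ✓
Consistent faults: {N2 stuck-at-0, N3 stuck-at-1, N4 stuck-at-1, N5 stuck-at-1} — 4 in all.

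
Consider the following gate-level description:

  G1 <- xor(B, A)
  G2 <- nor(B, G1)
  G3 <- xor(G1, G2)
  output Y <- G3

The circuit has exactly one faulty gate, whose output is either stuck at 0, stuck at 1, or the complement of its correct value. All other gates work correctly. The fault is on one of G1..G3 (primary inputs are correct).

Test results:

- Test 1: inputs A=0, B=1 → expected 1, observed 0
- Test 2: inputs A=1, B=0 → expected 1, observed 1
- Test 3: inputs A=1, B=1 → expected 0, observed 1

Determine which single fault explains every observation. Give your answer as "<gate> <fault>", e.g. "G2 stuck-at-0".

Fault-free values for test 1 (A=0, B=1): G1=1, G2=0, G3=1, giving Y=1. Observed 0.
Test 1: faults giving observed 0 are {G1 stuck-at-0, G1 inverted output, G2 stuck-at-1, G2 inverted output, G3 stuck-at-0, G3 inverted output}.
Test 2 (A=1, B=0): fault-free G1=1, G2=0, G3=1 → 1; observed 1. Eliminates G2 stuck-at-1, G2 inverted output, G3 stuck-at-0, G3 inverted output.
Test 3 (A=1, B=1): fault-free G1=0, G2=0, G3=0 → 0; observed 1. Eliminates G1 stuck-at-0.
Only G1 inverted output is consistent with every test.

G1 inverted output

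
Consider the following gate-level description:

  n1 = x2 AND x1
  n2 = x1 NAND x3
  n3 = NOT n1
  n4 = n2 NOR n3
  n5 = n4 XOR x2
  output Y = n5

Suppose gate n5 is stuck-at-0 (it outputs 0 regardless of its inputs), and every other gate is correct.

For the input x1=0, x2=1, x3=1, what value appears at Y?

Propagate with n5 forced: n1=0, n2=1, n3=1, n4=0, n5=0 [stuck-at-0].
So Y = 0. (Without the fault it would be 1.)

0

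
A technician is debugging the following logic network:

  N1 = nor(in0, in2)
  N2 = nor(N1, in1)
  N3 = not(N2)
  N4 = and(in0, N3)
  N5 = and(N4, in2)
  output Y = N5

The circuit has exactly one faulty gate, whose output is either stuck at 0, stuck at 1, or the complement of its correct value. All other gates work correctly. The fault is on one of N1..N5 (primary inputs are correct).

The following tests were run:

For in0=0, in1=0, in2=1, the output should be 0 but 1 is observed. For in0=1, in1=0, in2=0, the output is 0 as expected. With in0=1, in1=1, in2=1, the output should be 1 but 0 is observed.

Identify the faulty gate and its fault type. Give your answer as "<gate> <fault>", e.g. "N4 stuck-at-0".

N4 inverted output

Fault-free values for test 1 (in0=0, in1=0, in2=1): N1=0, N2=1, N3=0, N4=0, N5=0, giving Y=0. Observed 1.
Test 1: faults giving observed 1 are {N4 stuck-at-1, N4 inverted output, N5 stuck-at-1, N5 inverted output}.
Test 2 (in0=1, in1=0, in2=0): fault-free N1=0, N2=1, N3=0, N4=0, N5=0 → 0; observed 0. Eliminates N5 stuck-at-1, N5 inverted output.
Test 3 (in0=1, in1=1, in2=1): fault-free N1=0, N2=0, N3=1, N4=1, N5=1 → 1; observed 0. Eliminates N4 stuck-at-1.
Only N4 inverted output is consistent with every test.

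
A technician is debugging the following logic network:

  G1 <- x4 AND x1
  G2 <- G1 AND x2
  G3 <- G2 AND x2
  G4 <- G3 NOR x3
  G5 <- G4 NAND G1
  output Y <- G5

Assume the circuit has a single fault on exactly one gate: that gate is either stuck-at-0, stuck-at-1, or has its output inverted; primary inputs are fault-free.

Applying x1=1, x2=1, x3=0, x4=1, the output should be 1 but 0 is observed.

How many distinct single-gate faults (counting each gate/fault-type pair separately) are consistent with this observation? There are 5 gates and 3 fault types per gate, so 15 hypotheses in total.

Fault-free: G1=1, G2=1, G3=1, G4=0, G5=1 → 1. Observed 0.
  G1: none of the 3 fault types match ✗
  G2: stuck-at-0, inverted output ✓; others ✗
  G3: stuck-at-0, inverted output ✓; others ✗
  G4: stuck-at-1, inverted output ✓; others ✗
  G5: stuck-at-0, inverted output ✓; others ✗
Consistent faults: {G2 stuck-at-0, G2 inverted output, G3 stuck-at-0, G3 inverted output, G4 stuck-at-1, G4 inverted output, G5 stuck-at-0, G5 inverted output} — 8 in all.

8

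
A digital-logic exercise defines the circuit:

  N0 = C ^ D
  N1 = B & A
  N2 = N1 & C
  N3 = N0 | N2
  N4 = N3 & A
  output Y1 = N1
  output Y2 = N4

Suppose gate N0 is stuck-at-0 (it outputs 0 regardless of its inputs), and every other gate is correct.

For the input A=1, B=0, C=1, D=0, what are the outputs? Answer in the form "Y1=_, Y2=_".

Propagate with N0 forced: N0=0 [stuck-at-0], N1=0, N2=0, N3=0, N4=0.
So the outputs are Y1=0, Y2=0. (Without the fault they would be Y1=0, Y2=1.)

Y1=0, Y2=0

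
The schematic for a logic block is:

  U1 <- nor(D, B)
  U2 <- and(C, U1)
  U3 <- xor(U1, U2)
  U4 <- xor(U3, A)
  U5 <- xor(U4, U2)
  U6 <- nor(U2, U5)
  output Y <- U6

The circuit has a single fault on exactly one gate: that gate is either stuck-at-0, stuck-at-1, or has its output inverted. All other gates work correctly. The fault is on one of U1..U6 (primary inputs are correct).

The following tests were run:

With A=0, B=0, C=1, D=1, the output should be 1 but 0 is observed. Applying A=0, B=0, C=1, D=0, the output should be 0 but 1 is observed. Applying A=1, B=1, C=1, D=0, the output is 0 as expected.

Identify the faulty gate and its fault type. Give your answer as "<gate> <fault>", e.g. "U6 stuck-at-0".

U1 inverted output

Fault-free values for test 1 (A=0, B=0, C=1, D=1): U1=0, U2=0, U3=0, U4=0, U5=0, U6=1, giving Y=1. Observed 0.
Test 1: faults giving observed 0 are {U1 stuck-at-1, U1 inverted output, U2 stuck-at-1, U2 inverted output, U3 stuck-at-1, U3 inverted output, U4 stuck-at-1, U4 inverted output, U5 stuck-at-1, U5 inverted output, U6 stuck-at-0, U6 inverted output}.
Test 2 (A=0, B=0, C=1, D=0): fault-free U1=1, U2=1, U3=0, U4=0, U5=1, U6=0 → 0; observed 1. Eliminates U1 stuck-at-1, U2 stuck-at-1, U2 inverted output, U3 stuck-at-1, U3 inverted output, U4 stuck-at-1, U4 inverted output, U5 stuck-at-1, U5 inverted output, U6 stuck-at-0.
Test 3 (A=1, B=1, C=1, D=0): fault-free U1=0, U2=0, U3=0, U4=1, U5=1, U6=0 → 0; observed 0. Eliminates U6 inverted output.
Only U1 inverted output is consistent with every test.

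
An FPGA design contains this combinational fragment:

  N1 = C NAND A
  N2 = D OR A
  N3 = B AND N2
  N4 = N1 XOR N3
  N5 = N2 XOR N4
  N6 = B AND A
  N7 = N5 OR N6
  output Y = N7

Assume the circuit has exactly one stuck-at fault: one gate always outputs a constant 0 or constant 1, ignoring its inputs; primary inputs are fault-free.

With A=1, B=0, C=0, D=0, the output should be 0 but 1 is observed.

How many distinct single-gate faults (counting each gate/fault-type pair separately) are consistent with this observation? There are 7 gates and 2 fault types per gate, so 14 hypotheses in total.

7

Fault-free: N1=1, N2=1, N3=0, N4=1, N5=0, N6=0, N7=0 → 0. Observed 1.
  N1 stuck-at-0: output 1 ✓
  N1 stuck-at-1: output 0 ✗
  N2 stuck-at-0: output 1 ✓
  N2 stuck-at-1: output 0 ✗
  N3 stuck-at-0: output 0 ✗
  N3 stuck-at-1: output 1 ✓
  N4 stuck-at-0: output 1 ✓
  N4 stuck-at-1: output 0 ✗
  N5 stuck-at-0: output 0 ✗
  N5 stuck-at-1: output 1 ✓
  N6 stuck-at-0: output 0 ✗
  N6 stuck-at-1: output 1 ✓
  N7 stuck-at-0: output 0 ✗
  N7 stuck-at-1: output 1 ✓
Consistent faults: {N1 stuck-at-0, N2 stuck-at-0, N3 stuck-at-1, N4 stuck-at-0, N5 stuck-at-1, N6 stuck-at-1, N7 stuck-at-1} — 7 in all.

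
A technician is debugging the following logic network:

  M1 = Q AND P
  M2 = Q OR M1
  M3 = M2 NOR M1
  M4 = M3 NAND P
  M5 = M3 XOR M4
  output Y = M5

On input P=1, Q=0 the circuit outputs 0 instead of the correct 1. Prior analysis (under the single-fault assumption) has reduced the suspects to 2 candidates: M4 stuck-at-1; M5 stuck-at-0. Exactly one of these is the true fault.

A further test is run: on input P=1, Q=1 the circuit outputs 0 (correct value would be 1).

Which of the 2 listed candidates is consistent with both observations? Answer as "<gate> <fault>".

Evaluate each candidate on input P=1, Q=1:
  M4 stuck-at-1: M1=1, M2=1, M3=0, M4=1 [stuck-at-1], M5=1 → 1 — eliminated
  M5 stuck-at-0: M1=1, M2=1, M3=0, M4=1, M5=0 [stuck-at-0] → 0 — matches
Only M5 stuck-at-0 reproduces the observed 0.

M5 stuck-at-0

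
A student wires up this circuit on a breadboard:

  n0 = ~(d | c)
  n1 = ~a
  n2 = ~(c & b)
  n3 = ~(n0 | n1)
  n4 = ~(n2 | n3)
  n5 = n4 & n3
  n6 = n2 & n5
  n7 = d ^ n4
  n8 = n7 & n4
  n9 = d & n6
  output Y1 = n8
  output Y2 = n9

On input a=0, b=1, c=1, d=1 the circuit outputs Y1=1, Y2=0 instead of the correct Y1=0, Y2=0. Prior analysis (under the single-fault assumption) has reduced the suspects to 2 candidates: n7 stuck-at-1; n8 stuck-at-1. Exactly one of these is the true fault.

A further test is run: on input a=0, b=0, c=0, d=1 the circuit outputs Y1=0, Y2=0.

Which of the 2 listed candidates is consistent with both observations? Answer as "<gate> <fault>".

n7 stuck-at-1

Evaluate each candidate on input a=0, b=0, c=0, d=1:
  n7 stuck-at-1: n0=0, n1=1, n2=1, n3=0, n4=0, n5=0, n6=0, n7=1 [stuck-at-1], n8=0, n9=0 → Y1=0, Y2=0 — matches
  n8 stuck-at-1: n0=0, n1=1, n2=1, n3=0, n4=0, n5=0, n6=0, n7=1, n8=1 [stuck-at-1], n9=0 → Y1=1, Y2=0 — eliminated
Only n7 stuck-at-1 reproduces the observed Y1=0, Y2=0.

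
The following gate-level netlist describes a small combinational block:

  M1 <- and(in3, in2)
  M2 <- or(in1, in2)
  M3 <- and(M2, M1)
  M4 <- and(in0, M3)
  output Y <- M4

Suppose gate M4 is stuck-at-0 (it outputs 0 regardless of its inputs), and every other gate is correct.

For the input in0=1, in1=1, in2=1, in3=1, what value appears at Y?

Propagate with M4 forced: M1=1, M2=1, M3=1, M4=0 [stuck-at-0].
So Y = 0. (Without the fault it would be 1.)

0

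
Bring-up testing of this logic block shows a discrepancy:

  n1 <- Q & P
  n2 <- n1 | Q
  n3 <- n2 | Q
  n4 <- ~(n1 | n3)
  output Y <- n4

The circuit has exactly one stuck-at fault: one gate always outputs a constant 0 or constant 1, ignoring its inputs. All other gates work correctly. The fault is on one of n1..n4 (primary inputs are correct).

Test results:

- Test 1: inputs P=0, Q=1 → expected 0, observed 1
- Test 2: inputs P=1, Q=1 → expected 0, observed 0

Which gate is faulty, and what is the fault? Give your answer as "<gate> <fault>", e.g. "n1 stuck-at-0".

Fault-free values for test 1 (P=0, Q=1): n1=0, n2=1, n3=1, n4=0, giving Y=0. Observed 1.
Test 1: faults giving observed 1 are {n3 stuck-at-0, n4 stuck-at-1}.
Test 2 (P=1, Q=1): fault-free n1=1, n2=1, n3=1, n4=0 → 0; observed 0. Eliminates n4 stuck-at-1.
Only n3 stuck-at-0 is consistent with every test.

n3 stuck-at-0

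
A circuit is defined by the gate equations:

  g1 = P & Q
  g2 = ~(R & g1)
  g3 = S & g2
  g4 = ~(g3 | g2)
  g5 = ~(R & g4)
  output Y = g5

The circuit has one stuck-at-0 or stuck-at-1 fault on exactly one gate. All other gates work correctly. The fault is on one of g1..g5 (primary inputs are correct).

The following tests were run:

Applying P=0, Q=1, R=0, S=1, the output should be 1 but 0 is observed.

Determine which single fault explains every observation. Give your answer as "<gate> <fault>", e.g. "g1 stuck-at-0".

Fault-free values for test 1 (P=0, Q=1, R=0, S=1): g1=0, g2=1, g3=1, g4=0, g5=1, giving Y=1. Observed 0.
Test 1: faults giving observed 0 are {g5 stuck-at-0}.
Only g5 stuck-at-0 is consistent with every test.

g5 stuck-at-0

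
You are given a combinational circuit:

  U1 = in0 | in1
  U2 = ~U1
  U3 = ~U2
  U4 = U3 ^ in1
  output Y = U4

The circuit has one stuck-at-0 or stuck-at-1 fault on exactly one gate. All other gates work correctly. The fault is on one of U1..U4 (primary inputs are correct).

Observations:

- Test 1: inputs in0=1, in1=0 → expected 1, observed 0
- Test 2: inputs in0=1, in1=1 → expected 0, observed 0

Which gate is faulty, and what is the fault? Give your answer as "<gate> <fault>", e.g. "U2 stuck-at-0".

U4 stuck-at-0

Fault-free values for test 1 (in0=1, in1=0): U1=1, U2=0, U3=1, U4=1, giving Y=1. Observed 0.
Test 1: faults giving observed 0 are {U1 stuck-at-0, U2 stuck-at-1, U3 stuck-at-0, U4 stuck-at-0}.
Test 2 (in0=1, in1=1): fault-free U1=1, U2=0, U3=1, U4=0 → 0; observed 0. Eliminates U1 stuck-at-0, U2 stuck-at-1, U3 stuck-at-0.
Only U4 stuck-at-0 is consistent with every test.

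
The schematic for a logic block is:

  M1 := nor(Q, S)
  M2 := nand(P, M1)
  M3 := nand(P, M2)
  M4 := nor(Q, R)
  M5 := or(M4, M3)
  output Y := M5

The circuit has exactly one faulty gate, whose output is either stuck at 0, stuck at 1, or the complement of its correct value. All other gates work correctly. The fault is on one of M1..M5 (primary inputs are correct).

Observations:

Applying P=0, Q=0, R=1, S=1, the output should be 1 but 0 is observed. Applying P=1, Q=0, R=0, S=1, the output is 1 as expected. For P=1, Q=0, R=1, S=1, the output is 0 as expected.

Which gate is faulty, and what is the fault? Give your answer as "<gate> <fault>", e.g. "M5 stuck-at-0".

Fault-free values for test 1 (P=0, Q=0, R=1, S=1): M1=0, M2=1, M3=1, M4=0, M5=1, giving Y=1. Observed 0.
Test 1: faults giving observed 0 are {M3 stuck-at-0, M3 inverted output, M5 stuck-at-0, M5 inverted output}.
Test 2 (P=1, Q=0, R=0, S=1): fault-free M1=0, M2=1, M3=0, M4=1, M5=1 → 1; observed 1. Eliminates M5 stuck-at-0, M5 inverted output.
Test 3 (P=1, Q=0, R=1, S=1): fault-free M1=0, M2=1, M3=0, M4=0, M5=0 → 0; observed 0. Eliminates M3 inverted output.
Only M3 stuck-at-0 is consistent with every test.

M3 stuck-at-0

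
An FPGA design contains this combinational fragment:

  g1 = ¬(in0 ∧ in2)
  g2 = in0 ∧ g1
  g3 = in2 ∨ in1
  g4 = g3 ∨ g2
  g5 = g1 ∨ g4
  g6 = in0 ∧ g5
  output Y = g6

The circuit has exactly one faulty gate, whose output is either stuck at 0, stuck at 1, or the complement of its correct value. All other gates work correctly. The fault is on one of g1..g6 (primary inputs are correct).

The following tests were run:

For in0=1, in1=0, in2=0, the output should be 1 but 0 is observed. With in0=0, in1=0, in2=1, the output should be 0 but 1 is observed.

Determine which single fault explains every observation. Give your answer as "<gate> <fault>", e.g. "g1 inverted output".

Fault-free values for test 1 (in0=1, in1=0, in2=0): g1=1, g2=1, g3=0, g4=1, g5=1, g6=1, giving Y=1. Observed 0.
Test 1: faults giving observed 0 are {g1 stuck-at-0, g1 inverted output, g5 stuck-at-0, g5 inverted output, g6 stuck-at-0, g6 inverted output}.
Test 2 (in0=0, in1=0, in2=1): fault-free g1=1, g2=0, g3=1, g4=1, g5=1, g6=0 → 0; observed 1. Eliminates g1 stuck-at-0, g1 inverted output, g5 stuck-at-0, g5 inverted output, g6 stuck-at-0.
Only g6 inverted output is consistent with every test.

g6 inverted output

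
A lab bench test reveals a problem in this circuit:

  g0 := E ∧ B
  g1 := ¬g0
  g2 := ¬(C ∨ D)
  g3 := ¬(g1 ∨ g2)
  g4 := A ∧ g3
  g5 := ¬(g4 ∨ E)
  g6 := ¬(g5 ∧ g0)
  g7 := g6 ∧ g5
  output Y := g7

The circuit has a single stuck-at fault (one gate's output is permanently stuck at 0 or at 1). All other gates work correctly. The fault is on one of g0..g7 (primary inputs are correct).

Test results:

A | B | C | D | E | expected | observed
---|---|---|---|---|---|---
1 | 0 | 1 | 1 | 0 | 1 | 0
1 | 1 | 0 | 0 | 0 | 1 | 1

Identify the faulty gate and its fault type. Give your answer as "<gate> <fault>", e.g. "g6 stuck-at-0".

g1 stuck-at-0

Fault-free values for test 1 (A=1, B=0, C=1, D=1, E=0): g0=0, g1=1, g2=0, g3=0, g4=0, g5=1, g6=1, g7=1, giving Y=1. Observed 0.
Test 1: faults giving observed 0 are {g0 stuck-at-1, g1 stuck-at-0, g3 stuck-at-1, g4 stuck-at-1, g5 stuck-at-0, g6 stuck-at-0, g7 stuck-at-0}.
Test 2 (A=1, B=1, C=0, D=0, E=0): fault-free g0=0, g1=1, g2=1, g3=0, g4=0, g5=1, g6=1, g7=1 → 1; observed 1. Eliminates g0 stuck-at-1, g3 stuck-at-1, g4 stuck-at-1, g5 stuck-at-0, g6 stuck-at-0, g7 stuck-at-0.
Only g1 stuck-at-0 is consistent with every test.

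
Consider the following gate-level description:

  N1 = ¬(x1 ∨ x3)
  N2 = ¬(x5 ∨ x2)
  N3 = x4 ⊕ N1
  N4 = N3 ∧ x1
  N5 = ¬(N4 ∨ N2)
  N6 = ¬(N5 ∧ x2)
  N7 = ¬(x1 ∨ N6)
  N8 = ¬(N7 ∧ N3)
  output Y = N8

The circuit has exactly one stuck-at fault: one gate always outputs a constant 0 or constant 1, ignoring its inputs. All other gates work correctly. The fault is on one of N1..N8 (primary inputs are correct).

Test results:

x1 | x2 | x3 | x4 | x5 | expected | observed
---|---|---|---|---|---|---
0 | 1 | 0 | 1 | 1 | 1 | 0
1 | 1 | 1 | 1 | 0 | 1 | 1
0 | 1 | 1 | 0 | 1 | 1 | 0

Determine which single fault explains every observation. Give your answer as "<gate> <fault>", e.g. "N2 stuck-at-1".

Fault-free values for test 1 (x1=0, x2=1, x3=0, x4=1, x5=1): N1=1, N2=0, N3=0, N4=0, N5=1, N6=0, N7=1, N8=1, giving Y=1. Observed 0.
Test 1: faults giving observed 0 are {N1 stuck-at-0, N3 stuck-at-1, N8 stuck-at-0}.
Test 2 (x1=1, x2=1, x3=1, x4=1, x5=0): fault-free N1=0, N2=0, N3=1, N4=1, N5=0, N6=1, N7=0, N8=1 → 1; observed 1. Eliminates N8 stuck-at-0.
Test 3 (x1=0, x2=1, x3=1, x4=0, x5=1): fault-free N1=0, N2=0, N3=0, N4=0, N5=1, N6=0, N7=1, N8=1 → 1; observed 0. Eliminates N1 stuck-at-0.
Only N3 stuck-at-1 is consistent with every test.

N3 stuck-at-1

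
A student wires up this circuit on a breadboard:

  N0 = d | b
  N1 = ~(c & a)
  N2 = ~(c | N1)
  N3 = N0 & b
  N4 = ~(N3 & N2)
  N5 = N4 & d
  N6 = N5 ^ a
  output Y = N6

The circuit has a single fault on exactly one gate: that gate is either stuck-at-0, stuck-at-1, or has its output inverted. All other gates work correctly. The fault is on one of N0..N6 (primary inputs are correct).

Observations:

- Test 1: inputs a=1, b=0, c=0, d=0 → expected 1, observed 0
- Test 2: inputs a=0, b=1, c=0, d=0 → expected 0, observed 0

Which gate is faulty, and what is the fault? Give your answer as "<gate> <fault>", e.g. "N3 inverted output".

N6 stuck-at-0

Fault-free values for test 1 (a=1, b=0, c=0, d=0): N0=0, N1=1, N2=0, N3=0, N4=1, N5=0, N6=1, giving Y=1. Observed 0.
Test 1: faults giving observed 0 are {N5 stuck-at-1, N5 inverted output, N6 stuck-at-0, N6 inverted output}.
Test 2 (a=0, b=1, c=0, d=0): fault-free N0=1, N1=1, N2=0, N3=1, N4=1, N5=0, N6=0 → 0; observed 0. Eliminates N5 stuck-at-1, N5 inverted output, N6 inverted output.
Only N6 stuck-at-0 is consistent with every test.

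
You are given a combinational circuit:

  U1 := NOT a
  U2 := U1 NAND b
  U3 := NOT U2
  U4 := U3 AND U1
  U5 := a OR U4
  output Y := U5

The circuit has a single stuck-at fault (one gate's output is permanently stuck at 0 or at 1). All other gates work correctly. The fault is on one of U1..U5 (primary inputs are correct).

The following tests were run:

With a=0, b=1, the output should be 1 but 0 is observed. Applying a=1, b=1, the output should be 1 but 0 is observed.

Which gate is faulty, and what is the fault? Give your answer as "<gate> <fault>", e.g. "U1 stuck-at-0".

U5 stuck-at-0

Fault-free values for test 1 (a=0, b=1): U1=1, U2=0, U3=1, U4=1, U5=1, giving Y=1. Observed 0.
Test 1: faults giving observed 0 are {U1 stuck-at-0, U2 stuck-at-1, U3 stuck-at-0, U4 stuck-at-0, U5 stuck-at-0}.
Test 2 (a=1, b=1): fault-free U1=0, U2=1, U3=0, U4=0, U5=1 → 1; observed 0. Eliminates U1 stuck-at-0, U2 stuck-at-1, U3 stuck-at-0, U4 stuck-at-0.
Only U5 stuck-at-0 is consistent with every test.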